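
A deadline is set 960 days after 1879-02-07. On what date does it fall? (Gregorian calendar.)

+365 (one year) → Feb 7, 1880 (595 left).
+366 (one year; includes Feb 29, 1880) → Feb 7, 1881 (229 left).
Feb has 28 days: +22 → Mar 1, 1881 (207 left).
Mar has 31 days: +31 → Apr 1, 1881 (176 left).
Apr has 30 days: +30 → May 1, 1881 (146 left).
May has 31 days: +31 → Jun 1, 1881 (115 left).
Jun has 30 days: +30 → Jul 1, 1881 (85 left).
Jul has 31 days: +31 → Aug 1, 1881 (54 left).
Aug has 31 days: +31 → Sep 1, 1881 (23 left).
+23 → Sep 24, 1881.

September 24, 1881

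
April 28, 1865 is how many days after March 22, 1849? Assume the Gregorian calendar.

Mar 22, 1849 → Mar 22, 1850: 365 days.
Mar 22, 1850 → Mar 22, 1851: 365 days.
Mar 22, 1851 → Mar 22, 1852: 366 days (Feb 29, 1852 is in that span).
Mar 22, 1852 → Mar 22, 1853: 365 days.
Mar 22, 1853 → Mar 22, 1854: 365 days.
Mar 22, 1854 → Mar 22, 1855: 365 days.
Mar 22, 1855 → Mar 22, 1856: 366 days (Feb 29, 1856 is in that span).
Mar 22, 1856 → Mar 22, 1857: 365 days.
Mar 22, 1857 → Mar 22, 1858: 365 days.
Mar 22, 1858 → Mar 22, 1859: 365 days.
Mar 22, 1859 → Mar 22, 1860: 366 days (Feb 29, 1860 is in that span).
Mar 22, 1860 → Mar 22, 1861: 365 days.
Mar 22, 1861 → Mar 22, 1862: 365 days.
Mar 22, 1862 → Mar 22, 1863: 365 days.
Mar 22, 1863 → Mar 22, 1864: 366 days (Feb 29, 1864 is in that span).
Mar 22, 1864 → Mar 22, 1865: 365 days.
Mar 22, 1865 → Apr 22, 1865: 31 days (March has 31).
Apr 22, 1865 → Apr 28, 1865: 6 days.
Total: 5881 days.

5881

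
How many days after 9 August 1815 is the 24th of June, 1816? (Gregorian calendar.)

320

Aug 9, 1815 → Sep 9, 1815: 31 days (August has 31).
Sep 9, 1815 → Oct 9, 1815: 30 days (September has 30).
Oct 9, 1815 → Nov 9, 1815: 31 days (October has 31).
Nov 9, 1815 → Dec 9, 1815: 30 days (November has 30).
Dec 9, 1815 → Jan 9, 1816: 31 days (December has 31).
Jan 9, 1816 → Feb 9, 1816: 31 days (January has 31).
Feb 9, 1816 → Mar 9, 1816: 29 days (February has 29).
Mar 9, 1816 → Apr 9, 1816: 31 days (March has 31).
Apr 9, 1816 → May 9, 1816: 30 days (April has 30).
May 9, 1816 → Jun 9, 1816: 31 days (May has 31).
Jun 9, 1816 → Jun 24, 1816: 15 days.
Total: 320 days.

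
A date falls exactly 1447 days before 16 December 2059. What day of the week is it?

Dec 16, 2059 is a Tuesday.
1447 mod 7 = 5, so 1447 days before a Tuesday is Tuesday − 5 = Thursday.

Thursday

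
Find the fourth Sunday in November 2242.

November 27, 2242

November 1, 2242 is a Tuesday.
The first Sunday is therefore November 6 (5 days later).
The fourth Sunday is 6 + 3×7 = November 27.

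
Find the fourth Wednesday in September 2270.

September 1, 2270 is a Thursday.
The first Wednesday is therefore September 7 (6 days later).
The fourth Wednesday is 7 + 3×7 = September 28.

September 28, 2270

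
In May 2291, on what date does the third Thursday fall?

May 21, 2291

May 1, 2291 is a Friday.
The first Thursday is therefore May 7 (6 days later).
The third Thursday is 7 + 2×7 = May 21.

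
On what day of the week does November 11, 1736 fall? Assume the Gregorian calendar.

Doomsday rule: the anchor day for the 1700s is Sunday. For year 36: 36÷12 = 3 r 0, and 0÷4 = 0, so 3+0+0 = 3.
Sunday + 3 ≡ Wednesday — that's 1736's doomsday.
In November the doomsday date is Nov 7.
Nov 11 is 4 days after Nov 7; 4 mod 7 = 4, so Wednesday + 4 = Sunday.

Sunday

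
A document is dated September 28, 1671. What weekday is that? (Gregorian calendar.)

Monday

Doomsday rule: the anchor day for the 1600s is Tuesday. For year 71: 71÷12 = 5 r 11, and 11÷4 = 2, so 5+11+2 = 18.
Tuesday + 18 ≡ Saturday — that's 1671's doomsday.
In September the doomsday date is Sep 5.
Sep 28 is 23 days after Sep 5; 23 mod 7 = 2, so Saturday + 2 = Monday.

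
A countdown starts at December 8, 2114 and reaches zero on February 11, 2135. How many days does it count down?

7370

Dec 8, 2114 → Dec 8, 2115: 365 days.
Dec 8, 2115 → Dec 8, 2116: 366 days (Feb 29, 2116 is in that span).
Dec 8, 2116 → Dec 8, 2117: 365 days.
Dec 8, 2117 → Dec 8, 2118: 365 days.
Dec 8, 2118 → Dec 8, 2119: 365 days.
Dec 8, 2119 → Dec 8, 2120: 366 days (Feb 29, 2120 is in that span).
Dec 8, 2120 → Dec 8, 2121: 365 days.
Dec 8, 2121 → Dec 8, 2122: 365 days.
Dec 8, 2122 → Dec 8, 2123: 365 days.
Dec 8, 2123 → Dec 8, 2124: 366 days (Feb 29, 2124 is in that span).
Dec 8, 2124 → Dec 8, 2125: 365 days.
Dec 8, 2125 → Dec 8, 2126: 365 days.
Dec 8, 2126 → Dec 8, 2127: 365 days.
Dec 8, 2127 → Dec 8, 2128: 366 days (Feb 29, 2128 is in that span).
Dec 8, 2128 → Dec 8, 2129: 365 days.
Dec 8, 2129 → Dec 8, 2130: 365 days.
Dec 8, 2130 → Dec 8, 2131: 365 days.
Dec 8, 2131 → Dec 8, 2132: 366 days (Feb 29, 2132 is in that span).
Dec 8, 2132 → Dec 8, 2133: 365 days.
Dec 8, 2133 → Dec 8, 2134: 365 days.
Dec 8, 2134 → Jan 8, 2135: 31 days (December has 31).
Jan 8, 2135 → Feb 8, 2135: 31 days (January has 31).
Feb 8, 2135 → Feb 11, 2135: 3 days.
Total: 7370 days.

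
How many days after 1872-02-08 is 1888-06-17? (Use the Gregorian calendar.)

Feb 8, 1872 → Feb 8, 1873: 366 days (Feb 29, 1872 is in that span).
Feb 8, 1873 → Feb 8, 1874: 365 days.
Feb 8, 1874 → Feb 8, 1875: 365 days.
Feb 8, 1875 → Feb 8, 1876: 365 days.
Feb 8, 1876 → Feb 8, 1877: 366 days (Feb 29, 1876 is in that span).
Feb 8, 1877 → Feb 8, 1878: 365 days.
Feb 8, 1878 → Feb 8, 1879: 365 days.
Feb 8, 1879 → Feb 8, 1880: 365 days.
Feb 8, 1880 → Feb 8, 1881: 366 days (Feb 29, 1880 is in that span).
Feb 8, 1881 → Feb 8, 1882: 365 days.
Feb 8, 1882 → Feb 8, 1883: 365 days.
Feb 8, 1883 → Feb 8, 1884: 365 days.
Feb 8, 1884 → Feb 8, 1885: 366 days (Feb 29, 1884 is in that span).
Feb 8, 1885 → Feb 8, 1886: 365 days.
Feb 8, 1886 → Feb 8, 1887: 365 days.
Feb 8, 1887 → Feb 8, 1888: 365 days.
Feb 8, 1888 → Mar 8, 1888: 29 days (February has 29).
Mar 8, 1888 → Apr 8, 1888: 31 days (March has 31).
Apr 8, 1888 → May 8, 1888: 30 days (April has 30).
May 8, 1888 → Jun 8, 1888: 31 days (May has 31).
Jun 8, 1888 → Jun 17, 1888: 9 days.
Total: 5974 days.

5974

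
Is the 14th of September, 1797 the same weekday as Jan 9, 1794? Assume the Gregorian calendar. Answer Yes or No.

From Jan 9, 1794 to Sep 14, 1797 is 1344 days.
1344 mod 7 = 0, so they are the same weekday.
(Jan 9, 1794 is a Thursday; Sep 14, 1797 is a Thursday.)

Yes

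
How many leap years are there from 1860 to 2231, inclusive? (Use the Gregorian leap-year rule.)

90

Multiples of 4 in [1860,2231]: 93.
Of those, multiples of 100: 4 (not leap unless ÷400).
Multiples of 400: 1.
Leap years = 93 − 4 + 1 = 90.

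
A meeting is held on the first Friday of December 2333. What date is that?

December 1, 2333

December 1, 2333 is a Friday.
The first Friday is therefore December 1 (same day).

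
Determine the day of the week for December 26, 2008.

Friday

Doomsday rule: the anchor day for the 2000s is Tuesday. For year 08: 8÷12 = 0 r 8, and 8÷4 = 2, so 0+8+2 = 10.
Tuesday + 10 ≡ Friday — that's 2008's doomsday.
In December the doomsday date is Dec 12.
Dec 26 is 14 days after Dec 12; 14 mod 7 = 0, so Friday + 0 = Friday.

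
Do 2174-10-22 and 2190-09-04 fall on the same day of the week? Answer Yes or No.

Yes

From Oct 22, 2174 to Sep 4, 2190 is 5796 days.
5796 mod 7 = 0, so they are the same weekday.
(Oct 22, 2174 is a Saturday; Sep 4, 2190 is a Saturday.)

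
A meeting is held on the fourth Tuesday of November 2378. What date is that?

November 1, 2378 is a Wednesday.
The first Tuesday is therefore November 7 (6 days later).
The fourth Tuesday is 7 + 3×7 = November 28.

November 28, 2378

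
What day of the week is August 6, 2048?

Doomsday rule: the anchor day for the 2000s is Tuesday. For year 48: 48÷12 = 4 r 0, and 0÷4 = 0, so 4+0+0 = 4.
Tuesday + 4 ≡ Saturday — that's 2048's doomsday.
In August the doomsday date is Aug 8.
Aug 6 is 2 days before Aug 8; 2 mod 7 = 2, so Saturday − 2 = Thursday.

Thursday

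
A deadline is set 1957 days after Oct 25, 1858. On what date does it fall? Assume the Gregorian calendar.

March 4, 1864

+365 (one year) → Oct 25, 1859 (1592 left).
+366 (one year; includes Feb 29, 1860) → Oct 25, 1860 (1226 left).
+365 (one year) → Oct 25, 1861 (861 left).
+365 (one year) → Oct 25, 1862 (496 left).
+365 (one year) → Oct 25, 1863 (131 left).
Oct has 31 days: +7 → Nov 1, 1863 (124 left).
Nov has 30 days: +30 → Dec 1, 1863 (94 left).
Dec has 31 days: +31 → Jan 1, 1864 (63 left).
Jan has 31 days: +31 → Feb 1, 1864 (32 left).
Feb has 29 days: +29 → Mar 1, 1864 (3 left).
+3 → Mar 4, 1864.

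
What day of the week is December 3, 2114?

Monday

January 1, 2114 is a Monday.
Jan 1, 2114 → Feb 1, 2114: 31 days (January has 31).
Feb 1, 2114 → Mar 1, 2114: 28 days (February has 28).
Mar 1, 2114 → Apr 1, 2114: 31 days (March has 31).
Apr 1, 2114 → May 1, 2114: 30 days (April has 30).
May 1, 2114 → Jun 1, 2114: 31 days (May has 31).
Jun 1, 2114 → Jul 1, 2114: 30 days (June has 30).
Jul 1, 2114 → Aug 1, 2114: 31 days (July has 31).
Aug 1, 2114 → Sep 1, 2114: 31 days (August has 31).
Sep 1, 2114 → Oct 1, 2114: 30 days (September has 30).
Oct 1, 2114 → Nov 1, 2114: 31 days (October has 31).
Nov 1, 2114 → Dec 1, 2114: 30 days (November has 30).
Dec 1, 2114 → Dec 3, 2114: 2 days.
Total: 336 days.
336 mod 7 = 0, so Monday + 0 = Monday.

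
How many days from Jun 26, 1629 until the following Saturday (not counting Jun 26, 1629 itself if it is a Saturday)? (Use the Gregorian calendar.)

Jun 26, 1629 is a Tuesday.
From Tuesday to the next Saturday is 4 days.

4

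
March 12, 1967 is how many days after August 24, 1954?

Aug 24, 1954 → Aug 24, 1955: 365 days.
Aug 24, 1955 → Aug 24, 1956: 366 days (Feb 29, 1956 is in that span).
Aug 24, 1956 → Aug 24, 1957: 365 days.
Aug 24, 1957 → Aug 24, 1958: 365 days.
Aug 24, 1958 → Aug 24, 1959: 365 days.
Aug 24, 1959 → Aug 24, 1960: 366 days (Feb 29, 1960 is in that span).
Aug 24, 1960 → Aug 24, 1961: 365 days.
Aug 24, 1961 → Aug 24, 1962: 365 days.
Aug 24, 1962 → Aug 24, 1963: 365 days.
Aug 24, 1963 → Aug 24, 1964: 366 days (Feb 29, 1964 is in that span).
Aug 24, 1964 → Aug 24, 1965: 365 days.
Aug 24, 1965 → Aug 24, 1966: 365 days.
Aug 24, 1966 → Sep 24, 1966: 31 days (August has 31).
Sep 24, 1966 → Oct 24, 1966: 30 days (September has 30).
Oct 24, 1966 → Nov 24, 1966: 31 days (October has 31).
Nov 24, 1966 → Dec 24, 1966: 30 days (November has 30).
Dec 24, 1966 → Jan 24, 1967: 31 days (December has 31).
Jan 24, 1967 → Feb 24, 1967: 31 days (January has 31).
Feb 24, 1967 → Mar 12, 1967: 16 days.
Total: 4583 days.

4583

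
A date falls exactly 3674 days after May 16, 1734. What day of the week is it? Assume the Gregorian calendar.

Saturday

First find the weekday of May 16, 1734. Doomsday rule: the anchor day for the 1700s is Sunday. For year 34: 34÷12 = 2 r 10, and 10÷4 = 2, so 2+10+2 = 14.
Sunday + 14 ≡ Sunday — that's 1734's doomsday.
In May the doomsday date is May 9.
May 16 is 7 days after May 9; 7 mod 7 = 0, so Sunday + 0 = Sunday.
3674 mod 7 = 6, so 3674 days after a Sunday is Sunday + 6 = Saturday.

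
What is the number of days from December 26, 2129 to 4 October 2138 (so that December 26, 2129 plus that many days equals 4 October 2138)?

Dec 26, 2129 → Dec 26, 2130: 365 days.
Dec 26, 2130 → Dec 26, 2131: 365 days.
Dec 26, 2131 → Dec 26, 2132: 366 days (Feb 29, 2132 is in that span).
Dec 26, 2132 → Dec 26, 2133: 365 days.
Dec 26, 2133 → Dec 26, 2134: 365 days.
Dec 26, 2134 → Dec 26, 2135: 365 days.
Dec 26, 2135 → Dec 26, 2136: 366 days (Feb 29, 2136 is in that span).
Dec 26, 2136 → Dec 26, 2137: 365 days.
Dec 26, 2137 → Jan 26, 2138: 31 days (December has 31).
Jan 26, 2138 → Feb 26, 2138: 31 days (January has 31).
Feb 26, 2138 → Mar 26, 2138: 28 days (February has 28).
Mar 26, 2138 → Apr 26, 2138: 31 days (March has 31).
Apr 26, 2138 → May 26, 2138: 30 days (April has 30).
May 26, 2138 → Jun 26, 2138: 31 days (May has 31).
Jun 26, 2138 → Jul 26, 2138: 30 days (June has 30).
Jul 26, 2138 → Aug 26, 2138: 31 days (July has 31).
Aug 26, 2138 → Sep 26, 2138: 31 days (August has 31).
Sep 26, 2138 → Oct 4, 2138: 8 days.
Total: 3204 days.

3204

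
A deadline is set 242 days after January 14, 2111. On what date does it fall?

September 13, 2111

Jan has 31 days: +18 → Feb 1, 2111 (224 left).
Feb has 28 days: +28 → Mar 1, 2111 (196 left).
Mar has 31 days: +31 → Apr 1, 2111 (165 left).
Apr has 30 days: +30 → May 1, 2111 (135 left).
May has 31 days: +31 → Jun 1, 2111 (104 left).
Jun has 30 days: +30 → Jul 1, 2111 (74 left).
Jul has 31 days: +31 → Aug 1, 2111 (43 left).
Aug has 31 days: +31 → Sep 1, 2111 (12 left).
+12 → Sep 13, 2111.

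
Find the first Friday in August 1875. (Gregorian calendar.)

August 1, 1875 is a Sunday.
The first Friday is therefore August 6 (5 days later).

August 6, 1875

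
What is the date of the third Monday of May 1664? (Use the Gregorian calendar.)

May 1, 1664 is a Thursday.
The first Monday is therefore May 5 (4 days later).
The third Monday is 5 + 2×7 = May 19.

May 19, 1664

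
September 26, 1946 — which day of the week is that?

Thursday

January 1, 1946 is a Tuesday.
Jan 1, 1946 → Feb 1, 1946: 31 days (January has 31).
Feb 1, 1946 → Mar 1, 1946: 28 days (February has 28).
Mar 1, 1946 → Apr 1, 1946: 31 days (March has 31).
Apr 1, 1946 → May 1, 1946: 30 days (April has 30).
May 1, 1946 → Jun 1, 1946: 31 days (May has 31).
Jun 1, 1946 → Jul 1, 1946: 30 days (June has 30).
Jul 1, 1946 → Aug 1, 1946: 31 days (July has 31).
Aug 1, 1946 → Sep 1, 1946: 31 days (August has 31).
Sep 1, 1946 → Sep 26, 1946: 25 days.
Total: 268 days.
268 mod 7 = 2, so Tuesday + 2 = Thursday.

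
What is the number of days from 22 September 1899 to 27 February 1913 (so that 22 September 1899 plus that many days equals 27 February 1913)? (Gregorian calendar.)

4906

Sep 22, 1899 → Sep 22, 1900: 365 days.
Sep 22, 1900 → Sep 22, 1901: 365 days.
Sep 22, 1901 → Sep 22, 1902: 365 days.
Sep 22, 1902 → Sep 22, 1903: 365 days.
Sep 22, 1903 → Sep 22, 1904: 366 days (Feb 29, 1904 is in that span).
Sep 22, 1904 → Sep 22, 1905: 365 days.
Sep 22, 1905 → Sep 22, 1906: 365 days.
Sep 22, 1906 → Sep 22, 1907: 365 days.
Sep 22, 1907 → Sep 22, 1908: 366 days (Feb 29, 1908 is in that span).
Sep 22, 1908 → Sep 22, 1909: 365 days.
Sep 22, 1909 → Sep 22, 1910: 365 days.
Sep 22, 1910 → Sep 22, 1911: 365 days.
Sep 22, 1911 → Sep 22, 1912: 366 days (Feb 29, 1912 is in that span).
Sep 22, 1912 → Oct 22, 1912: 30 days (September has 30).
Oct 22, 1912 → Nov 22, 1912: 31 days (October has 31).
Nov 22, 1912 → Dec 22, 1912: 30 days (November has 30).
Dec 22, 1912 → Jan 22, 1913: 31 days (December has 31).
Jan 22, 1913 → Feb 22, 1913: 31 days (January has 31).
Feb 22, 1913 → Feb 27, 1913: 5 days.
Total: 4906 days.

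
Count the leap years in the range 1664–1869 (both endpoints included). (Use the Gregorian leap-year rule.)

50

Multiples of 4 in [1664,1869]: 52.
Of those, multiples of 100: 2 (not leap unless ÷400).
Multiples of 400: 0.
Leap years = 52 − 2 + 0 = 50.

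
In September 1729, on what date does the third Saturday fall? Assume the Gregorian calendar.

September 17, 1729

September 1, 1729 is a Thursday.
The first Saturday is therefore September 3 (2 days later).
The third Saturday is 3 + 2×7 = September 17.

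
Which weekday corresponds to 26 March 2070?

Doomsday rule: the anchor day for the 2000s is Tuesday. For year 70: 70÷12 = 5 r 10, and 10÷4 = 2, so 5+10+2 = 17.
Tuesday + 17 ≡ Friday — that's 2070's doomsday.
In March the doomsday date is Mar 14.
Mar 26 is 12 days after Mar 14; 12 mod 7 = 5, so Friday + 5 = Wednesday.

Wednesday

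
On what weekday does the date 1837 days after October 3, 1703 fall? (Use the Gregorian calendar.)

Oct 3, 1703 is a Wednesday.
1837 mod 7 = 3, so 1837 days after a Wednesday is Wednesday + 3 = Saturday.

Saturday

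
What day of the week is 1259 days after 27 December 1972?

Tuesday

Dec 27, 1972 is a Wednesday.
1259 mod 7 = 6, so 1259 days after a Wednesday is Wednesday + 6 = Tuesday.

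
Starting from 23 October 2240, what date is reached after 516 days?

March 23, 2242

+365 (one year) → Oct 23, 2241 (151 left).
Oct has 31 days: +9 → Nov 1, 2241 (142 left).
Nov has 30 days: +30 → Dec 1, 2241 (112 left).
Dec has 31 days: +31 → Jan 1, 2242 (81 left).
Jan has 31 days: +31 → Feb 1, 2242 (50 left).
Feb has 28 days: +28 → Mar 1, 2242 (22 left).
+22 → Mar 23, 2242.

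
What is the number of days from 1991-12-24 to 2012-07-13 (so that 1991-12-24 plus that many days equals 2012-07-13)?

Dec 24, 1991 → Dec 24, 1992: 366 days (Feb 29, 1992 is in that span).
Dec 24, 1992 → Dec 24, 1993: 365 days.
Dec 24, 1993 → Dec 24, 1994: 365 days.
Dec 24, 1994 → Dec 24, 1995: 365 days.
Dec 24, 1995 → Dec 24, 1996: 366 days (Feb 29, 1996 is in that span).
Dec 24, 1996 → Dec 24, 1997: 365 days.
Dec 24, 1997 → Dec 24, 1998: 365 days.
Dec 24, 1998 → Dec 24, 1999: 365 days.
Dec 24, 1999 → Dec 24, 2000: 366 days (Feb 29, 2000 is in that span).
Dec 24, 2000 → Dec 24, 2001: 365 days.
Dec 24, 2001 → Dec 24, 2002: 365 days.
Dec 24, 2002 → Dec 24, 2003: 365 days.
Dec 24, 2003 → Dec 24, 2004: 366 days (Feb 29, 2004 is in that span).
Dec 24, 2004 → Dec 24, 2005: 365 days.
Dec 24, 2005 → Dec 24, 2006: 365 days.
Dec 24, 2006 → Dec 24, 2007: 365 days.
Dec 24, 2007 → Dec 24, 2008: 366 days (Feb 29, 2008 is in that span).
Dec 24, 2008 → Dec 24, 2009: 365 days.
Dec 24, 2009 → Dec 24, 2010: 365 days.
Dec 24, 2010 → Dec 24, 2011: 365 days.
Dec 24, 2011 → Jan 24, 2012: 31 days (December has 31).
Jan 24, 2012 → Feb 24, 2012: 31 days (January has 31).
Feb 24, 2012 → Mar 24, 2012: 29 days (February has 29).
Mar 24, 2012 → Apr 24, 2012: 31 days (March has 31).
Apr 24, 2012 → May 24, 2012: 30 days (April has 30).
May 24, 2012 → Jun 24, 2012: 31 days (May has 31).
Jun 24, 2012 → Jul 13, 2012: 19 days.
Total: 7507 days.

7507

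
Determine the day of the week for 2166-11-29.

Doomsday rule: the anchor day for the 2100s is Sunday. For year 66: 66÷12 = 5 r 6, and 6÷4 = 1, so 5+6+1 = 12.
Sunday + 12 ≡ Friday — that's 2166's doomsday.
In November the doomsday date is Nov 7.
Nov 29 is 22 days after Nov 7; 22 mod 7 = 1, so Friday + 1 = Saturday.

Saturday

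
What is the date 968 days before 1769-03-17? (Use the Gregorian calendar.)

July 23, 1766

−365 (one year) → Mar 17, 1768 (603 left).
−366 (one year; includes Feb 29, 1768) → Mar 17, 1767 (237 left).
−17 → Feb 28, 1767 (end of Feb, 28 days; 220 left).
−28 → Jan 31, 1767 (end of Jan, 31 days; 192 left).
−31 → Dec 31, 1766 (end of Dec, 31 days; 161 left).
−31 → Nov 30, 1766 (end of Nov, 30 days; 130 left).
−30 → Oct 31, 1766 (end of Oct, 31 days; 100 left).
−31 → Sep 30, 1766 (end of Sep, 30 days; 69 left).
−30 → Aug 31, 1766 (end of Aug, 31 days; 39 left).
−31 → Jul 31, 1766 (end of Jul, 31 days; 8 left).
−8 → Jul 23, 1766.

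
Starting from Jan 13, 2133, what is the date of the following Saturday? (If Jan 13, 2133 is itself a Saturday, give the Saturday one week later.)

Jan 13, 2133 is a Tuesday.
From Tuesday to the next Saturday is 4 days.
Jan 13, 2133 + 4 = Jan 17, 2133.

January 17, 2133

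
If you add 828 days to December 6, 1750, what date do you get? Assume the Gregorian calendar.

+365 (one year) → Dec 6, 1751 (463 left).
+366 (one year; includes Feb 29, 1752) → Dec 6, 1752 (97 left).
Dec has 31 days: +26 → Jan 1, 1753 (71 left).
Jan has 31 days: +31 → Feb 1, 1753 (40 left).
Feb has 28 days: +28 → Mar 1, 1753 (12 left).
+12 → Mar 13, 1753.

March 13, 1753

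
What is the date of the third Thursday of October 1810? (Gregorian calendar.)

October 1, 1810 is a Monday.
The first Thursday is therefore October 4 (3 days later).
The third Thursday is 4 + 2×7 = October 18.

October 18, 1810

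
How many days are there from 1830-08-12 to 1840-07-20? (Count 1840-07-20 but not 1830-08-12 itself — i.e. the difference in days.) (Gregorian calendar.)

3630

Aug 12, 1830 → Aug 12, 1831: 365 days.
Aug 12, 1831 → Aug 12, 1832: 366 days (Feb 29, 1832 is in that span).
Aug 12, 1832 → Aug 12, 1833: 365 days.
Aug 12, 1833 → Aug 12, 1834: 365 days.
Aug 12, 1834 → Aug 12, 1835: 365 days.
Aug 12, 1835 → Aug 12, 1836: 366 days (Feb 29, 1836 is in that span).
Aug 12, 1836 → Aug 12, 1837: 365 days.
Aug 12, 1837 → Aug 12, 1838: 365 days.
Aug 12, 1838 → Aug 12, 1839: 365 days.
Aug 12, 1839 → Sep 12, 1839: 31 days (August has 31).
Sep 12, 1839 → Oct 12, 1839: 30 days (September has 30).
Oct 12, 1839 → Nov 12, 1839: 31 days (October has 31).
Nov 12, 1839 → Dec 12, 1839: 30 days (November has 30).
Dec 12, 1839 → Jan 12, 1840: 31 days (December has 31).
Jan 12, 1840 → Feb 12, 1840: 31 days (January has 31).
Feb 12, 1840 → Mar 12, 1840: 29 days (February has 29).
Mar 12, 1840 → Apr 12, 1840: 31 days (March has 31).
Apr 12, 1840 → May 12, 1840: 30 days (April has 30).
May 12, 1840 → Jun 12, 1840: 31 days (May has 31).
Jun 12, 1840 → Jul 12, 1840: 30 days (June has 30).
Jul 12, 1840 → Jul 20, 1840: 8 days.
Total: 3630 days.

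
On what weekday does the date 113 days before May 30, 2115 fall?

First find the weekday of May 30, 2115. Doomsday rule: the anchor day for the 2100s is Sunday. For year 15: 15÷12 = 1 r 3, and 3÷4 = 0, so 1+3+0 = 4.
Sunday + 4 ≡ Thursday — that's 2115's doomsday.
In May the doomsday date is May 9.
May 30 is 21 days after May 9; 21 mod 7 = 0, so Thursday + 0 = Thursday.
113 mod 7 = 1, so 113 days before a Thursday is Thursday − 1 = Wednesday.

Wednesday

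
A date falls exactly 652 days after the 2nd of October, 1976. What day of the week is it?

Sunday

First find the weekday of Oct 2, 1976. Doomsday rule: the anchor day for the 1900s is Wednesday. For year 76: 76÷12 = 6 r 4, and 4÷4 = 1, so 6+4+1 = 11.
Wednesday + 11 ≡ Sunday — that's 1976's doomsday.
In October the doomsday date is Oct 10.
Oct 2 is 8 days before Oct 10; 8 mod 7 = 1, so Sunday − 1 = Saturday.
652 mod 7 = 1, so 652 days after a Saturday is Saturday + 1 = Sunday.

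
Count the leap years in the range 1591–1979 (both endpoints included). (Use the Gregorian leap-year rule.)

94

Multiples of 4 in [1591,1979]: 97.
Of those, multiples of 100: 4 (not leap unless ÷400).
Multiples of 400: 1.
Leap years = 97 − 4 + 1 = 94.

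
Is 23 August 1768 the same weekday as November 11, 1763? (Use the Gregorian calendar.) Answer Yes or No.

No

From Nov 11, 1763 to Aug 23, 1768 is 1747 days.
1747 mod 7 = 4, so they are different weekdays.
(Nov 11, 1763 is a Friday; Aug 23, 1768 is a Tuesday.)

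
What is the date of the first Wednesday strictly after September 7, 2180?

September 13, 2180

Sep 7, 2180 is a Thursday.
From Thursday to the next Wednesday is 6 days.
Sep 7, 2180 + 6 = Sep 13, 2180.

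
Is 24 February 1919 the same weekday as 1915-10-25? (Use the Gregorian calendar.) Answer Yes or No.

From Oct 25, 1915 to Feb 24, 1919 is 1218 days.
1218 mod 7 = 0, so they are the same weekday.
(Oct 25, 1915 is a Monday; Feb 24, 1919 is a Monday.)

Yes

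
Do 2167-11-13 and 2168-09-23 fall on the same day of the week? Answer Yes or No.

From Nov 13, 2167 to Sep 23, 2168 is 315 days.
315 mod 7 = 0, so they are the same weekday.
(Nov 13, 2167 is a Friday; Sep 23, 2168 is a Friday.)

Yes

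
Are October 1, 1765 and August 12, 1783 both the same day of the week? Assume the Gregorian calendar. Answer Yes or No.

From Oct 1, 1765 to Aug 12, 1783 is 6524 days.
6524 mod 7 = 0, so they are the same weekday.
(Oct 1, 1765 is a Tuesday; Aug 12, 1783 is a Tuesday.)

Yes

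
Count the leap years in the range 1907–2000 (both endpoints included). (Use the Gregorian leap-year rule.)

24

Multiples of 4 in [1907,2000]: 24.
Of those, multiples of 100: 1 (not leap unless ÷400).
Multiples of 400: 1.
Leap years = 24 − 1 + 1 = 24.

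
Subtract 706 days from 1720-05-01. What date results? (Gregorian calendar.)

−366 (one year; includes Feb 29, 1720) → May 1, 1719 (340 left).
−1 → Apr 30, 1719 (end of Apr, 30 days; 339 left).
−30 → Mar 31, 1719 (end of Mar, 31 days; 309 left).
−31 → Feb 28, 1719 (end of Feb, 28 days; 278 left).
−28 → Jan 31, 1719 (end of Jan, 31 days; 250 left).
−31 → Dec 31, 1718 (end of Dec, 31 days; 219 left).
−31 → Nov 30, 1718 (end of Nov, 30 days; 188 left).
−30 → Oct 31, 1718 (end of Oct, 31 days; 158 left).
−31 → Sep 30, 1718 (end of Sep, 30 days; 127 left).
−30 → Aug 31, 1718 (end of Aug, 31 days; 97 left).
−31 → Jul 31, 1718 (end of Jul, 31 days; 66 left).
−31 → Jun 30, 1718 (end of Jun, 30 days; 35 left).
−30 → May 31, 1718 (end of May, 31 days; 5 left).
−5 → May 26, 1718.

May 26, 1718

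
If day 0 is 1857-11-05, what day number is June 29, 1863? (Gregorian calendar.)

Nov 5, 1857 → Nov 5, 1858: 365 days.
Nov 5, 1858 → Nov 5, 1859: 365 days.
Nov 5, 1859 → Nov 5, 1860: 366 days (Feb 29, 1860 is in that span).
Nov 5, 1860 → Nov 5, 1861: 365 days.
Nov 5, 1861 → Nov 5, 1862: 365 days.
Nov 5, 1862 → Dec 5, 1862: 30 days (November has 30).
Dec 5, 1862 → Jan 5, 1863: 31 days (December has 31).
Jan 5, 1863 → Feb 5, 1863: 31 days (January has 31).
Feb 5, 1863 → Mar 5, 1863: 28 days (February has 28).
Mar 5, 1863 → Apr 5, 1863: 31 days (March has 31).
Apr 5, 1863 → May 5, 1863: 30 days (April has 30).
May 5, 1863 → Jun 5, 1863: 31 days (May has 31).
Jun 5, 1863 → Jun 29, 1863: 24 days.
Total: 2062 days.

2062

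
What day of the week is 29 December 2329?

Doomsday rule: the anchor day for the 2300s is Wednesday. For year 29: 29÷12 = 2 r 5, and 5÷4 = 1, so 2+5+1 = 8.
Wednesday + 8 ≡ Thursday — that's 2329's doomsday.
In December the doomsday date is Dec 12.
Dec 29 is 17 days after Dec 12; 17 mod 7 = 3, so Thursday + 3 = Sunday.

Sunday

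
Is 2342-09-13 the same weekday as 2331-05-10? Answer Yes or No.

Yes

From May 10, 2331 to Sep 13, 2342 is 4144 days.
4144 mod 7 = 0, so they are the same weekday.
(May 10, 2331 is a Sunday; Sep 13, 2342 is a Sunday.)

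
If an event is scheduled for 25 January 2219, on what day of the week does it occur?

Monday

Doomsday rule: the anchor day for the 2200s is Friday. For year 19: 19÷12 = 1 r 7, and 7÷4 = 1, so 1+7+1 = 9.
Friday + 9 ≡ Sunday — that's 2219's doomsday.
In January the doomsday date is Jan 3 (2219 is not a leap year).
Jan 25 is 22 days after Jan 3; 22 mod 7 = 1, so Sunday + 1 = Monday.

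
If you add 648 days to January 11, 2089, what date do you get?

October 21, 2090

+365 (one year) → Jan 11, 2090 (283 left).
Jan has 31 days: +21 → Feb 1, 2090 (262 left).
Feb has 28 days: +28 → Mar 1, 2090 (234 left).
Mar has 31 days: +31 → Apr 1, 2090 (203 left).
Apr has 30 days: +30 → May 1, 2090 (173 left).
May has 31 days: +31 → Jun 1, 2090 (142 left).
Jun has 30 days: +30 → Jul 1, 2090 (112 left).
Jul has 31 days: +31 → Aug 1, 2090 (81 left).
Aug has 31 days: +31 → Sep 1, 2090 (50 left).
Sep has 30 days: +30 → Oct 1, 2090 (20 left).
+20 → Oct 21, 2090.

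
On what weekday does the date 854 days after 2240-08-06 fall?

Thursday

First find the weekday of Aug 6, 2240. Doomsday rule: the anchor day for the 2200s is Friday. For year 40: 40÷12 = 3 r 4, and 4÷4 = 1, so 3+4+1 = 8.
Friday + 8 ≡ Saturday — that's 2240's doomsday.
In August the doomsday date is Aug 8.
Aug 6 is 2 days before Aug 8; 2 mod 7 = 2, so Saturday − 2 = Thursday.
854 mod 7 = 0, so 854 days after a Thursday is Thursday + 0 = Thursday.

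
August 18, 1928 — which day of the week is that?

January 1, 1928 is a Sunday.
Jan 1, 1928 → Feb 1, 1928: 31 days (January has 31).
Feb 1, 1928 → Mar 1, 1928: 29 days (February has 29).
Mar 1, 1928 → Apr 1, 1928: 31 days (March has 31).
Apr 1, 1928 → May 1, 1928: 30 days (April has 30).
May 1, 1928 → Jun 1, 1928: 31 days (May has 31).
Jun 1, 1928 → Jul 1, 1928: 30 days (June has 30).
Jul 1, 1928 → Aug 1, 1928: 31 days (July has 31).
Aug 1, 1928 → Aug 18, 1928: 17 days.
Total: 230 days.
230 mod 7 = 6, so Sunday + 6 = Saturday.

Saturday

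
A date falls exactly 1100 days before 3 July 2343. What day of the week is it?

Friday

First find the weekday of Jul 3, 2343. Doomsday rule: the anchor day for the 2300s is Wednesday. For year 43: 43÷12 = 3 r 7, and 7÷4 = 1, so 3+7+1 = 11.
Wednesday + 11 ≡ Sunday — that's 2343's doomsday.
In July the doomsday date is Jul 11.
Jul 3 is 8 days before Jul 11; 8 mod 7 = 1, so Sunday − 1 = Saturday.
1100 mod 7 = 1, so 1100 days before a Saturday is Saturday − 1 = Friday.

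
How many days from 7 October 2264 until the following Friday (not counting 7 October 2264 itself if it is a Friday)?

7

Oct 7, 2264 is a Friday.
From Friday to the next Friday is 7 days.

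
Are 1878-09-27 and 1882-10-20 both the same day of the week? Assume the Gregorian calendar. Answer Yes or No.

From Sep 27, 1878 to Oct 20, 1882 is 1484 days.
1484 mod 7 = 0, so they are the same weekday.
(Sep 27, 1878 is a Friday; Oct 20, 1882 is a Friday.)

Yes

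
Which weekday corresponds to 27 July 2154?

Saturday

Doomsday rule: the anchor day for the 2100s is Sunday. For year 54: 54÷12 = 4 r 6, and 6÷4 = 1, so 4+6+1 = 11.
Sunday + 11 ≡ Thursday — that's 2154's doomsday.
In July the doomsday date is Jul 11.
Jul 27 is 16 days after Jul 11; 16 mod 7 = 2, so Thursday + 2 = Saturday.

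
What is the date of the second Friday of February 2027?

February 12, 2027

February 1, 2027 is a Monday.
The first Friday is therefore February 5 (4 days later).
The second Friday is 5 + 1×7 = February 12.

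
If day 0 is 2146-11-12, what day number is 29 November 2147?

382

Nov 12, 2146 → Dec 12, 2146: 30 days (November has 30).
Dec 12, 2146 → Jan 12, 2147: 31 days (December has 31).
Jan 12, 2147 → Feb 12, 2147: 31 days (January has 31).
Feb 12, 2147 → Mar 12, 2147: 28 days (February has 28).
Mar 12, 2147 → Apr 12, 2147: 31 days (March has 31).
Apr 12, 2147 → May 12, 2147: 30 days (April has 30).
May 12, 2147 → Jun 12, 2147: 31 days (May has 31).
Jun 12, 2147 → Jul 12, 2147: 30 days (June has 30).
Jul 12, 2147 → Aug 12, 2147: 31 days (July has 31).
Aug 12, 2147 → Sep 12, 2147: 31 days (August has 31).
Sep 12, 2147 → Oct 12, 2147: 30 days (September has 30).
Oct 12, 2147 → Nov 12, 2147: 31 days (October has 31).
Nov 12, 2147 → Nov 29, 2147: 17 days.
Total: 382 days.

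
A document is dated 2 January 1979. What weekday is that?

Doomsday rule: the anchor day for the 1900s is Wednesday. For year 79: 79÷12 = 6 r 7, and 7÷4 = 1, so 6+7+1 = 14.
Wednesday + 14 ≡ Wednesday — that's 1979's doomsday.
In January the doomsday date is Jan 3 (1979 is not a leap year).
Jan 2 is 1 day before Jan 3; 1 mod 7 = 1, so Wednesday − 1 = Tuesday.

Tuesday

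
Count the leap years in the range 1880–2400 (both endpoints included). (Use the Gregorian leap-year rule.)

127

Multiples of 4 in [1880,2400]: 131.
Of those, multiples of 100: 6 (not leap unless ÷400).
Multiples of 400: 2.
Leap years = 131 − 6 + 2 = 127.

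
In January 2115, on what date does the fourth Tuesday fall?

January 22, 2115

January 1, 2115 is a Tuesday.
The first Tuesday is therefore January 1 (same day).
The fourth Tuesday is 1 + 3×7 = January 22.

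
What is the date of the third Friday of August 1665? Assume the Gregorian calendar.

August 21, 1665

August 1, 1665 is a Saturday.
The first Friday is therefore August 7 (6 days later).
The third Friday is 7 + 2×7 = August 21.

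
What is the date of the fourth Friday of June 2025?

June 27, 2025

June 1, 2025 is a Sunday.
The first Friday is therefore June 6 (5 days later).
The fourth Friday is 6 + 3×7 = June 27.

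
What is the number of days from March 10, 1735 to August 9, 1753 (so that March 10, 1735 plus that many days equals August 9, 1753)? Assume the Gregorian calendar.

Mar 10, 1735 → Mar 10, 1736: 366 days (Feb 29, 1736 is in that span).
Mar 10, 1736 → Mar 10, 1737: 365 days.
Mar 10, 1737 → Mar 10, 1738: 365 days.
Mar 10, 1738 → Mar 10, 1739: 365 days.
Mar 10, 1739 → Mar 10, 1740: 366 days (Feb 29, 1740 is in that span).
Mar 10, 1740 → Mar 10, 1741: 365 days.
Mar 10, 1741 → Mar 10, 1742: 365 days.
Mar 10, 1742 → Mar 10, 1743: 365 days.
Mar 10, 1743 → Mar 10, 1744: 366 days (Feb 29, 1744 is in that span).
Mar 10, 1744 → Mar 10, 1745: 365 days.
Mar 10, 1745 → Mar 10, 1746: 365 days.
Mar 10, 1746 → Mar 10, 1747: 365 days.
Mar 10, 1747 → Mar 10, 1748: 366 days (Feb 29, 1748 is in that span).
Mar 10, 1748 → Mar 10, 1749: 365 days.
Mar 10, 1749 → Mar 10, 1750: 365 days.
Mar 10, 1750 → Mar 10, 1751: 365 days.
Mar 10, 1751 → Mar 10, 1752: 366 days (Feb 29, 1752 is in that span).
Mar 10, 1752 → Mar 10, 1753: 365 days.
Mar 10, 1753 → Apr 10, 1753: 31 days (March has 31).
Apr 10, 1753 → May 10, 1753: 30 days (April has 30).
May 10, 1753 → Jun 10, 1753: 31 days (May has 31).
Jun 10, 1753 → Jul 10, 1753: 30 days (June has 30).
Jul 10, 1753 → Aug 9, 1753: 30 days.
Total: 6727 days.

6727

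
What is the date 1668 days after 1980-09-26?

April 21, 1985

+365 (one year) → Sep 26, 1981 (1303 left).
+365 (one year) → Sep 26, 1982 (938 left).
+365 (one year) → Sep 26, 1983 (573 left).
+366 (one year; includes Feb 29, 1984) → Sep 26, 1984 (207 left).
Sep has 30 days: +5 → Oct 1, 1984 (202 left).
Oct has 31 days: +31 → Nov 1, 1984 (171 left).
Nov has 30 days: +30 → Dec 1, 1984 (141 left).
Dec has 31 days: +31 → Jan 1, 1985 (110 left).
Jan has 31 days: +31 → Feb 1, 1985 (79 left).
Feb has 28 days: +28 → Mar 1, 1985 (51 left).
Mar has 31 days: +31 → Apr 1, 1985 (20 left).
+20 → Apr 21, 1985.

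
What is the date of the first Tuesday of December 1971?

December 7, 1971

December 1, 1971 is a Wednesday.
The first Tuesday is therefore December 7 (6 days later).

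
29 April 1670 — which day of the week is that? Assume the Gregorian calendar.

Tuesday

Doomsday rule: the anchor day for the 1600s is Tuesday. For year 70: 70÷12 = 5 r 10, and 10÷4 = 2, so 5+10+2 = 17.
Tuesday + 17 ≡ Friday — that's 1670's doomsday.
In April the doomsday date is Apr 4.
Apr 29 is 25 days after Apr 4; 25 mod 7 = 4, so Friday + 4 = Tuesday.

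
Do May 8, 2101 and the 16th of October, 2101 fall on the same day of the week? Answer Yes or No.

From May 8, 2101 to Oct 16, 2101 is 161 days.
161 mod 7 = 0, so they are the same weekday.
(May 8, 2101 is a Sunday; Oct 16, 2101 is a Sunday.)

Yes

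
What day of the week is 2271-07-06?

Doomsday rule: the anchor day for the 2200s is Friday. For year 71: 71÷12 = 5 r 11, and 11÷4 = 2, so 5+11+2 = 18.
Friday + 18 ≡ Tuesday — that's 2271's doomsday.
In July the doomsday date is Jul 11.
Jul 6 is 5 days before Jul 11; 5 mod 7 = 5, so Tuesday − 5 = Thursday.

Thursday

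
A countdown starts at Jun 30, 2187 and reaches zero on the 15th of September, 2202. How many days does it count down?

5555

Jun 30, 2187 → Jun 30, 2188: 366 days (Feb 29, 2188 is in that span).
Jun 30, 2188 → Jun 30, 2189: 365 days.
Jun 30, 2189 → Jun 30, 2190: 365 days.
Jun 30, 2190 → Jun 30, 2191: 365 days.
Jun 30, 2191 → Jun 30, 2192: 366 days (Feb 29, 2192 is in that span).
Jun 30, 2192 → Jun 30, 2193: 365 days.
Jun 30, 2193 → Jun 30, 2194: 365 days.
Jun 30, 2194 → Jun 30, 2195: 365 days.
Jun 30, 2195 → Jun 30, 2196: 366 days (Feb 29, 2196 is in that span).
Jun 30, 2196 → Jun 30, 2197: 365 days.
Jun 30, 2197 → Jun 30, 2198: 365 days.
Jun 30, 2198 → Jun 30, 2199: 365 days.
Jun 30, 2199 → Jun 30, 2200: 365 days.
Jun 30, 2200 → Jun 30, 2201: 365 days.
Jun 30, 2201 → Jun 30, 2202: 365 days.
Jun 30, 2202 → Jul 30, 2202: 30 days (June has 30).
Jul 30, 2202 → Aug 30, 2202: 31 days (July has 31).
Aug 30, 2202 → Sep 15, 2202: 16 days.
Total: 5555 days.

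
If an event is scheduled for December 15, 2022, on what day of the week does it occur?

Thursday

Doomsday rule: the anchor day for the 2000s is Tuesday. For year 22: 22÷12 = 1 r 10, and 10÷4 = 2, so 1+10+2 = 13.
Tuesday + 13 ≡ Monday — that's 2022's doomsday.
In December the doomsday date is Dec 12.
Dec 15 is 3 days after Dec 12; 3 mod 7 = 3, so Monday + 3 = Thursday.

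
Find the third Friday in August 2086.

August 1, 2086 is a Thursday.
The first Friday is therefore August 2 (1 days later).
The third Friday is 2 + 2×7 = August 16.

August 16, 2086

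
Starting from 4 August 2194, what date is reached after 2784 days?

March 20, 2202

+365 (one year) → Aug 4, 2195 (2419 left).
+366 (one year; includes Feb 29, 2196) → Aug 4, 2196 (2053 left).
+365 (one year) → Aug 4, 2197 (1688 left).
+365 (one year) → Aug 4, 2198 (1323 left).
+365 (one year) → Aug 4, 2199 (958 left).
+365 (one year) → Aug 4, 2200 (593 left).
+365 (one year) → Aug 4, 2201 (228 left).
Aug has 31 days: +28 → Sep 1, 2201 (200 left).
Sep has 30 days: +30 → Oct 1, 2201 (170 left).
Oct has 31 days: +31 → Nov 1, 2201 (139 left).
Nov has 30 days: +30 → Dec 1, 2201 (109 left).
Dec has 31 days: +31 → Jan 1, 2202 (78 left).
Jan has 31 days: +31 → Feb 1, 2202 (47 left).
Feb has 28 days: +28 → Mar 1, 2202 (19 left).
+19 → Mar 20, 2202.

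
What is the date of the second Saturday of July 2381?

July 11, 2381

July 1, 2381 is a Wednesday.
The first Saturday is therefore July 4 (3 days later).
The second Saturday is 4 + 1×7 = July 11.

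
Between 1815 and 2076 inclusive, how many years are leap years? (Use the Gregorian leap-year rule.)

65

Multiples of 4 in [1815,2076]: 66.
Of those, multiples of 100: 2 (not leap unless ÷400).
Multiples of 400: 1.
Leap years = 66 − 2 + 1 = 65.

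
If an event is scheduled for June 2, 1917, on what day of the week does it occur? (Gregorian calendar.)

Saturday

January 1, 1917 is a Monday.
Jan 1, 1917 → Feb 1, 1917: 31 days (January has 31).
Feb 1, 1917 → Mar 1, 1917: 28 days (February has 28).
Mar 1, 1917 → Apr 1, 1917: 31 days (March has 31).
Apr 1, 1917 → May 1, 1917: 30 days (April has 30).
May 1, 1917 → Jun 1, 1917: 31 days (May has 31).
Jun 1, 1917 → Jun 2, 1917: 1 days.
Total: 152 days.
152 mod 7 = 5, so Monday + 5 = Saturday.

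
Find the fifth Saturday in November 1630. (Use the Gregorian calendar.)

November 1, 1630 is a Friday.
The first Saturday is therefore November 2 (1 days later).
The fifth Saturday is 2 + 4×7 = November 30.

November 30, 1630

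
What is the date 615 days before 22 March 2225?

−365 (one year) → Mar 22, 2224 (250 left).
−22 → Feb 29, 2224 (end of Feb, 29 days; 228 left).
−29 → Jan 31, 2224 (end of Jan, 31 days; 199 left).
−31 → Dec 31, 2223 (end of Dec, 31 days; 168 left).
−31 → Nov 30, 2223 (end of Nov, 30 days; 137 left).
−30 → Oct 31, 2223 (end of Oct, 31 days; 107 left).
−31 → Sep 30, 2223 (end of Sep, 30 days; 76 left).
−30 → Aug 31, 2223 (end of Aug, 31 days; 46 left).
−31 → Jul 31, 2223 (end of Jul, 31 days; 15 left).
−15 → Jul 16, 2223.

July 16, 2223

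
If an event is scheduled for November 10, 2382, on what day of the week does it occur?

Doomsday rule: the anchor day for the 2300s is Wednesday. For year 82: 82÷12 = 6 r 10, and 10÷4 = 2, so 6+10+2 = 18.
Wednesday + 18 ≡ Sunday — that's 2382's doomsday.
In November the doomsday date is Nov 7.
Nov 10 is 3 days after Nov 7; 3 mod 7 = 3, so Sunday + 3 = Wednesday.

Wednesday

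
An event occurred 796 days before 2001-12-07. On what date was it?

October 3, 1999

−365 (one year) → Dec 7, 2000 (431 left).
−366 (one year; includes Feb 29, 2000) → Dec 7, 1999 (65 left).
−7 → Nov 30, 1999 (end of Nov, 30 days; 58 left).
−30 → Oct 31, 1999 (end of Oct, 31 days; 28 left).
−28 → Oct 3, 1999.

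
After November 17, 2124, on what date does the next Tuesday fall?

November 21, 2124

Nov 17, 2124 is a Friday.
From Friday to the next Tuesday is 4 days.
Nov 17, 2124 + 4 = Nov 21, 2124.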